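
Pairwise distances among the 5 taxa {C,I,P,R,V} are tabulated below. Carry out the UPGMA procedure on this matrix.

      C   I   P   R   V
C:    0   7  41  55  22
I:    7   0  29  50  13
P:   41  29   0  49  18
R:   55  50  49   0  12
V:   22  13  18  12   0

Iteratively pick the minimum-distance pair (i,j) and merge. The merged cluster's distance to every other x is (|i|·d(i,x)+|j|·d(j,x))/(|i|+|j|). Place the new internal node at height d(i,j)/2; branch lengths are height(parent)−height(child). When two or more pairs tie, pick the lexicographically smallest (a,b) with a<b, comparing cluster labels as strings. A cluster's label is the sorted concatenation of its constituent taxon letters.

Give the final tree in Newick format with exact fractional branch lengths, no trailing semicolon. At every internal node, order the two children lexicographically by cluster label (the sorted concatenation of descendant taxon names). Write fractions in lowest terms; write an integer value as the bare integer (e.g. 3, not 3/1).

1. join C+I (d=7) ⇒ CI; edges |C|=7/2, |I|=7/2
  updated: d(CI,P)=35, d(CI,R)=105/2, d(CI,V)=35/2
2. join R+V (d=12) ⇒ RV; edges |R|=6, |V|=6
  updated: d(CI,RV)=35, d(P,RV)=67/2
3. join P+RV (d=67/2) ⇒ PRV; edges |P|=67/4, |RV|=43/4
  updated: d(CI,PRV)=35
4. join CI+PRV (d=35) ⇒ CIPRV; edges |CI|=14, |PRV|=3/4
final tree: ((C:7/2,I:7/2):14,(P:67/4,(R:6,V:6):43/4):3/4)
total length: 245/4

((C:7/2,I:7/2):14,(P:67/4,(R:6,V:6):43/4):3/4)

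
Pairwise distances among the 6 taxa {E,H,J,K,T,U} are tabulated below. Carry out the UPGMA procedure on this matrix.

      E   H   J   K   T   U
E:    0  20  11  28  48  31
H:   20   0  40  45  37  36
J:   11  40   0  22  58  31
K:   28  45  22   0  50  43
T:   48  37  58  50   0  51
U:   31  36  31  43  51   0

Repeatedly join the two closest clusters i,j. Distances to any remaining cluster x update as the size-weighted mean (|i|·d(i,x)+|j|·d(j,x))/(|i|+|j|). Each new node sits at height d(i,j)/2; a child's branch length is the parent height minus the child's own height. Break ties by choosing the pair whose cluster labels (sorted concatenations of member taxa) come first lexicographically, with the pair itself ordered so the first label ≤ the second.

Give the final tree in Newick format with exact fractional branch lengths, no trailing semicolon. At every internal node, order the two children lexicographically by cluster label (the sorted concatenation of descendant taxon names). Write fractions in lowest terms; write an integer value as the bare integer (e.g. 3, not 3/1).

(((((E:11/2,J:11/2):7,K:25/2):5,H:35/2):1/8,U:141/8):271/40,T:122/5)

step 1: merge (E,J) at d=11; branch lengths E→11/2, J→11/2; new cluster EJ
  updated: d(EJ,H)=30, d(EJ,K)=25, d(EJ,T)=53, d(EJ,U)=31
step 2: merge (EJ,K) at d=25; branch lengths EJ→7, K→25/2; new cluster EJK
  updated: d(EJK,H)=35, d(EJK,T)=52, d(EJK,U)=35
step 3: merge (EJK,H) at d=35; branch lengths EJK→5, H→35/2; new cluster EHJK
  updated: d(EHJK,T)=193/4, d(EHJK,U)=141/4
step 4: merge (EHJK,U) at d=141/4; branch lengths EHJK→1/8, U→141/8; new cluster EHJKU
  updated: d(EHJKU,T)=244/5
step 5: merge (EHJKU,T) at d=244/5; branch lengths EHJKU→271/40, T→122/5; new cluster EHJKTU
final tree: (((((E:11/2,J:11/2):7,K:25/2):5,H:35/2):1/8,U:141/8):271/40,T:122/5)
total length: 4077/40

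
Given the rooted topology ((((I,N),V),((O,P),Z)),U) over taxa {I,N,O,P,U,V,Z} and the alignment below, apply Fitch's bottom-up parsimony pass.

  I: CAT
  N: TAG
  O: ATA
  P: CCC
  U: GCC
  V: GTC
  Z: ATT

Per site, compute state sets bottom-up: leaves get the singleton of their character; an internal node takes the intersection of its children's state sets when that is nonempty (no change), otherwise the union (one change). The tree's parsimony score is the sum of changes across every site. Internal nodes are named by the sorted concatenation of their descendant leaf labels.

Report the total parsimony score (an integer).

[col 0] IN: children I:{C}, N:{T} ∪→ {C,T}; cost 1
[col 0] INV: children IN:{C,T}, V:{G} ∪→ {C,G,T}; cost 1
[col 0] OP: children O:{A}, P:{C} ∪→ {A,C}; cost 1
[col 0] OPZ: children OP:{A,C}, Z:{A} ∩→ {A}; cost 0
[col 0] INOPVZ: children INV:{C,G,T}, OPZ:{A} ∪→ {A,C,G,T}; cost 1
[col 0] INOPUVZ: children INOPVZ:{A,C,G,T}, U:{G} ∩→ {G}; cost 0
[col 1] IN: children I:{A}, N:{A} ∩→ {A}; cost 0
[col 1] INV: children IN:{A}, V:{T} ∪→ {A,T}; cost 1
[col 1] OP: children O:{T}, P:{C} ∪→ {C,T}; cost 1
[col 1] OPZ: children OP:{C,T}, Z:{T} ∩→ {T}; cost 0
[col 1] INOPVZ: children INV:{A,T}, OPZ:{T} ∩→ {T}; cost 0
[col 1] INOPUVZ: children INOPVZ:{T}, U:{C} ∪→ {C,T}; cost 1
[col 2] IN: children I:{T}, N:{G} ∪→ {G,T}; cost 1
[col 2] INV: children IN:{G,T}, V:{C} ∪→ {C,G,T}; cost 1
[col 2] OP: children O:{A}, P:{C} ∪→ {A,C}; cost 1
[col 2] OPZ: children OP:{A,C}, Z:{T} ∪→ {A,C,T}; cost 1
[col 2] INOPVZ: children INV:{C,G,T}, OPZ:{A,C,T} ∩→ {C,T}; cost 0
[col 2] INOPUVZ: children INOPVZ:{C,T}, U:{C} ∩→ {C}; cost 0
per-site changes: [4, 3, 4]; total = 11

11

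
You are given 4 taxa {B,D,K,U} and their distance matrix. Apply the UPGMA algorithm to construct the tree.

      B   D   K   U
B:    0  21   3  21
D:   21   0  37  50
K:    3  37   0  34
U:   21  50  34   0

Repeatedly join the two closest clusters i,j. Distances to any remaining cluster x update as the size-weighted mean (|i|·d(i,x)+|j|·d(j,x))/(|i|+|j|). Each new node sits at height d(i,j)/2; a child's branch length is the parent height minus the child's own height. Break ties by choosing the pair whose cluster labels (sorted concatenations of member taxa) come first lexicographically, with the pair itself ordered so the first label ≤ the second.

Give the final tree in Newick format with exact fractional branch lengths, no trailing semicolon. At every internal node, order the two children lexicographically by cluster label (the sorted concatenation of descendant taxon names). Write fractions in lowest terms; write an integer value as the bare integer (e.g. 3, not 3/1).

iteration 1: select B,K (d=3); attach at lengths (3/2, 3/2); label the merged cluster BK
  updated: d(BK,D)=29, d(BK,U)=55/2
iteration 2: select BK,U (d=55/2); attach at lengths (49/4, 55/4); label the merged cluster BKU
  updated: d(BKU,D)=36
iteration 3: select BKU,D (d=36); attach at lengths (17/4, 18); label the merged cluster BDKU
final tree: (((B:3/2,K:3/2):49/4,U:55/4):17/4,D:18)
total length: 205/4

(((B:3/2,K:3/2):49/4,U:55/4):17/4,D:18)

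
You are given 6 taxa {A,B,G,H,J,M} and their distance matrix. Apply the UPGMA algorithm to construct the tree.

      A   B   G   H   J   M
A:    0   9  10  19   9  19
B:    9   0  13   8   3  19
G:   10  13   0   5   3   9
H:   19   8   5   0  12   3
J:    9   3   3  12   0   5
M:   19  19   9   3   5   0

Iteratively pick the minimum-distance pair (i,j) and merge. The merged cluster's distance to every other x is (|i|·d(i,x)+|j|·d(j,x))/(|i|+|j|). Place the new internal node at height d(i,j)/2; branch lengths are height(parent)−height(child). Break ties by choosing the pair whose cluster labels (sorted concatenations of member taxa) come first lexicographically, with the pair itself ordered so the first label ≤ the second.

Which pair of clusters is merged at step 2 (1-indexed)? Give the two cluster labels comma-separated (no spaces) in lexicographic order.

iteration 1: select B,J (d=3); attach at lengths (3/2, 3/2); label the merged cluster BJ
  updated: d(A,BJ)=9, d(BJ,G)=8, d(BJ,H)=10, d(BJ,M)=12
iteration 2: select H,M (d=3); attach at lengths (3/2, 3/2); label the merged cluster HM
  updated: d(A,HM)=19, d(BJ,HM)=11, d(G,HM)=7
iteration 3: select G,HM (d=7); attach at lengths (7/2, 2); label the merged cluster GHM
  updated: d(A,GHM)=16, d(BJ,GHM)=10
iteration 4: select A,BJ (d=9); attach at lengths (9/2, 3); label the merged cluster ABJ
  updated: d(ABJ,GHM)=12
iteration 5: select ABJ,GHM (d=12); attach at lengths (3/2, 5/2); label the merged cluster ABGHJM
final tree: ((A:9/2,(B:3/2,J:3/2):3):3/2,(G:7/2,(H:3/2,M:3/2):2):5/2)
total length: 23

H,M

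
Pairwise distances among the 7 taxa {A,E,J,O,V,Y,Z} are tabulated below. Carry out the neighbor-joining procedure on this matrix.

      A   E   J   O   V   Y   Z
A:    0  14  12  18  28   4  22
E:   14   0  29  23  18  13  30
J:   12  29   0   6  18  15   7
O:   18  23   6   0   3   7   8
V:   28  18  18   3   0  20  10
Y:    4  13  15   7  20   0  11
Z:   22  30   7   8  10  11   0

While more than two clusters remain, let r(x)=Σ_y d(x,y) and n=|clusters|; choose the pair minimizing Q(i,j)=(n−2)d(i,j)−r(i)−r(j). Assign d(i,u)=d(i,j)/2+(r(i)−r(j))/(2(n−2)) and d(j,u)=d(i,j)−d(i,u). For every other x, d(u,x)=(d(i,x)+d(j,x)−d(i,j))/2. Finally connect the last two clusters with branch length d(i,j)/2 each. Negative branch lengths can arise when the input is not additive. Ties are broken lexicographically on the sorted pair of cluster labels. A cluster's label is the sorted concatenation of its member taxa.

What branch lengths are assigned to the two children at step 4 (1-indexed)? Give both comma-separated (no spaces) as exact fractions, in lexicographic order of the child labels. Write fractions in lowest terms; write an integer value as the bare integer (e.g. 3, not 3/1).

67/8,7/2

iteration 1: select A,E (d=14, Q=-155); attach at lengths (41/10, 99/10); label the merged cluster AE
  updated: d(AE,J)=27/2, d(AE,O)=27/2, d(AE,V)=16, d(AE,Y)=3/2, d(AE,Z)=19
iteration 2: select AE,Y (d=3/2, Q=-112); attach at lengths (15/8, -3/8); label the merged cluster AEY
  updated: d(AEY,J)=27/2, d(AEY,O)=19/2, d(AEY,V)=69/4, d(AEY,Z)=57/4
iteration 3: select O,V (d=3, Q=-263/4); attach at lengths (-17/8, 41/8); label the merged cluster OV
  updated: d(AEY,OV)=95/8, d(J,OV)=21/2, d(OV,Z)=15/2
iteration 4: select AEY,OV (d=95/8, Q=-183/4); attach at lengths (67/8, 7/2); label the merged cluster AEOVY
  updated: d(AEOVY,J)=97/16, d(AEOVY,Z)=79/16
iteration 5: select AEOVY,J (d=97/16, Q=-18); attach at lengths (2, 65/16); label the merged cluster AEJOVY
  updated: d(AEJOVY,Z)=47/16
iteration 6: select AEJOVY,Z (d=47/16); attach at lengths (47/32, 47/32); label the merged cluster AEJOVYZ
final tree: (((((A:41/10,E:99/10):15/8,Y:-3/8):67/8,(O:-17/8,V:41/8):7/2):2,J:65/16):47/32,Z:47/32)
total length: 315/8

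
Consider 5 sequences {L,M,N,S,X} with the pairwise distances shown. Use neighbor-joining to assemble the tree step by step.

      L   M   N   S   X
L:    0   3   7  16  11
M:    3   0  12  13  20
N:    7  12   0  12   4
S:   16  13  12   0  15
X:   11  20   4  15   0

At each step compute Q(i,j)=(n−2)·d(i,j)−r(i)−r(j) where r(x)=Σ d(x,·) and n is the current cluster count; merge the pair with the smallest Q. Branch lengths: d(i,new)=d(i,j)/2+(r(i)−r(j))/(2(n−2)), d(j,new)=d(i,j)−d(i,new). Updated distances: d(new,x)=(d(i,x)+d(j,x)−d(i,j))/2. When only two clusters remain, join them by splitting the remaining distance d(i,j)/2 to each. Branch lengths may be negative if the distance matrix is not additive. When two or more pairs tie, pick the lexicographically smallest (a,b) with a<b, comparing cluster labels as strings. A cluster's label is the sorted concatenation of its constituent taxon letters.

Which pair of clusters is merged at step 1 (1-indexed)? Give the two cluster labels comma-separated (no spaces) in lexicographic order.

L,M

step 1: merge (L,M) at d=3, Q=-76; branch lengths L→-1/3, M→10/3; new cluster LM
  updated: d(LM,N)=8, d(LM,S)=13, d(LM,X)=14
step 2: merge (LM,S) at d=13, Q=-49; branch lengths LM→21/4, S→31/4; new cluster LMS
  updated: d(LMS,N)=7/2, d(LMS,X)=8
step 3: merge (LMS,N) at d=7/2, Q=-31/2; branch lengths LMS→15/4, N→-1/4; new cluster LMNS
  updated: d(LMNS,X)=17/4
step 4: merge (LMNS,X) at d=17/4; branch lengths LMNS→17/8, X→17/8; new cluster LMNSX
final tree: ((((L:-1/3,M:10/3):21/4,S:31/4):15/4,N:-1/4):17/8,X:17/8)
total length: 95/4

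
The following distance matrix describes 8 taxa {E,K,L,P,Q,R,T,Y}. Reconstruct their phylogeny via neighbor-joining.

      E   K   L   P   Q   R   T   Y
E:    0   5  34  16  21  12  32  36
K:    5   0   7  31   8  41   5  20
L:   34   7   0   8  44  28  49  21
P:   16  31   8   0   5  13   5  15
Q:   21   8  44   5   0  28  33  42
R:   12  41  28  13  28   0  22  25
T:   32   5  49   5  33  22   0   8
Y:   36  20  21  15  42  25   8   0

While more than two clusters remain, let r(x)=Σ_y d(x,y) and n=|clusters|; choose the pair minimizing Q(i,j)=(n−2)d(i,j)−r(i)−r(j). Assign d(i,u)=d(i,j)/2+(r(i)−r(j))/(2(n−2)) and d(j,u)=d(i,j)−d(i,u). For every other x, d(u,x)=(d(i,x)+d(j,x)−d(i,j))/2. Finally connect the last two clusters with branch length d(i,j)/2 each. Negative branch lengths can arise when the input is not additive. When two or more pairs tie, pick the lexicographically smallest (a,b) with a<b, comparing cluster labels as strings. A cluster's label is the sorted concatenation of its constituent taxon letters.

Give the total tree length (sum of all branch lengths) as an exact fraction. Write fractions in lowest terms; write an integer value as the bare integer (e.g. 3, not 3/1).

step 1: merge (T,Y) at d=8, Q=-273; branch lengths T→35/12, Y→61/12; new cluster TY
  updated: d(E,TY)=30, d(K,TY)=17/2, d(L,TY)=31, d(P,TY)=6, d(Q,TY)=67/2, d(R,TY)=39/2
step 2: merge (K,L) at d=7, Q=-435/2; branch lengths K→-33/20, L→173/20; new cluster KL
  updated: d(E,KL)=16, d(KL,P)=16, d(KL,Q)=45/2, d(KL,R)=31, d(KL,TY)=65/4
step 3: merge (E,R) at d=12, Q=-301/2; branch lengths E→79/16, R→113/16; new cluster ER
  updated: d(ER,KL)=35/2, d(ER,P)=17/2, d(ER,Q)=37/2, d(ER,TY)=75/4
step 4: merge (P,Q) at d=5, Q=-100; branch lengths P→-29/6, Q→59/6; new cluster PQ
  updated: d(ER,PQ)=11, d(KL,PQ)=67/4, d(PQ,TY)=69/4
step 5: merge (ER,PQ) at d=11, Q=-281/4; branch lengths ER→97/16, PQ→79/16; new cluster EPQR
  updated: d(EPQR,KL)=93/8, d(EPQR,TY)=25/2
step 6: merge (EPQR,KL) at d=93/8, Q=-323/8; branch lengths EPQR→63/16, KL→123/16; new cluster EKLPQR
  updated: d(EKLPQR,TY)=137/16
step 7: merge (EKLPQR,TY) at d=137/16; branch lengths EKLPQR→137/32, TY→137/32; new cluster EKLPQRTY
final tree: ((((E:79/16,R:113/16):97/16,(P:-29/6,Q:59/6):79/16):63/16,(K:-33/20,L:173/20):123/16):137/32,(T:35/12,Y:61/12):137/32)
total length: 1011/16

1011/16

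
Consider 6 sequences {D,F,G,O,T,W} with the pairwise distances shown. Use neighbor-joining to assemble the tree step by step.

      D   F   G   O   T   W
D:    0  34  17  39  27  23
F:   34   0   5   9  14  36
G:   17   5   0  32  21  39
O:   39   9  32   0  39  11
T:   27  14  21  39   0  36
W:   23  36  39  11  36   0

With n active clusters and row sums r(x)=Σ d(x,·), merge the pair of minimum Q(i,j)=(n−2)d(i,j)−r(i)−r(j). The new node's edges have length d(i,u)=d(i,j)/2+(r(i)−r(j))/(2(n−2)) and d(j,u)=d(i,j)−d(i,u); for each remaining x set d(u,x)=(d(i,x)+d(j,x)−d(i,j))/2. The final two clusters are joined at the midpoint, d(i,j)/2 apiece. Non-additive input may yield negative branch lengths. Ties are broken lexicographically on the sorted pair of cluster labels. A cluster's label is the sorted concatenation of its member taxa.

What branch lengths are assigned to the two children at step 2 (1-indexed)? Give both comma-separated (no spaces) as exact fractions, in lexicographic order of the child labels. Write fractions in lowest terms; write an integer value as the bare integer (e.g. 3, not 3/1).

iteration 1: select O,W (d=11, Q=-231); attach at lengths (29/8, 59/8); label the merged cluster OW
  updated: d(D,OW)=51/2, d(F,OW)=17, d(G,OW)=30, d(OW,T)=32
iteration 2: select D,OW (d=51/2, Q=-263/2); attach at lengths (151/12, 155/12); label the merged cluster DOW
  updated: d(DOW,F)=51/4, d(DOW,G)=43/4, d(DOW,T)=67/4
iteration 3: select DOW,T (d=67/4, Q=-117/2); attach at lengths (11/2, 45/4); label the merged cluster DOTW
  updated: d(DOTW,F)=5, d(DOTW,G)=15/2
iteration 4: select DOTW,F (d=5, Q=-35/2); attach at lengths (15/4, 5/4); label the merged cluster DFOTW
  updated: d(DFOTW,G)=15/4
iteration 5: select DFOTW,G (d=15/4); attach at lengths (15/8, 15/8); label the merged cluster DFGOTW
final tree: ((((D:151/12,(O:29/8,W:59/8):155/12):11/2,T:45/4):15/4,F:5/4):15/8,G:15/8)
total length: 62

151/12,155/12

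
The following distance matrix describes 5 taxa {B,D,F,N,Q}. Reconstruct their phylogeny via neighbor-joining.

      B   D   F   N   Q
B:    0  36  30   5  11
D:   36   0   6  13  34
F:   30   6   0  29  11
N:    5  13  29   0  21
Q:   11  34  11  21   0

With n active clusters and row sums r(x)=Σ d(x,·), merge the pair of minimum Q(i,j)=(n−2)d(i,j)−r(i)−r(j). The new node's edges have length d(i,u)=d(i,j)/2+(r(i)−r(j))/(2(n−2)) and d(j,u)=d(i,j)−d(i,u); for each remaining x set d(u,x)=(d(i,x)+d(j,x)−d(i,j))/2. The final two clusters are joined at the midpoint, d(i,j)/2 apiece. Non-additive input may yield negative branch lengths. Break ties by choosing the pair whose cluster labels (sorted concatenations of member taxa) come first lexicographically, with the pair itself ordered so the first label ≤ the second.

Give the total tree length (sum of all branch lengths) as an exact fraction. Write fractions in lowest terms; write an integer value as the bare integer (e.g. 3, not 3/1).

153/4

iteration 1: select D,F (d=6, Q=-147); attach at lengths (31/6, 5/6); label the merged cluster DF
  updated: d(B,DF)=30, d(DF,N)=18, d(DF,Q)=39/2
iteration 2: select B,N (d=5, Q=-80); attach at lengths (3, 2); label the merged cluster BN
  updated: d(BN,DF)=43/2, d(BN,Q)=27/2
iteration 3: select BN,DF (d=43/2, Q=-109/2); attach at lengths (31/4, 55/4); label the merged cluster BDFN
  updated: d(BDFN,Q)=23/4
iteration 4: select BDFN,Q (d=23/4); attach at lengths (23/8, 23/8); label the merged cluster BDFNQ
final tree: (((B:3,N:2):31/4,(D:31/6,F:5/6):55/4):23/8,Q:23/8)
total length: 153/4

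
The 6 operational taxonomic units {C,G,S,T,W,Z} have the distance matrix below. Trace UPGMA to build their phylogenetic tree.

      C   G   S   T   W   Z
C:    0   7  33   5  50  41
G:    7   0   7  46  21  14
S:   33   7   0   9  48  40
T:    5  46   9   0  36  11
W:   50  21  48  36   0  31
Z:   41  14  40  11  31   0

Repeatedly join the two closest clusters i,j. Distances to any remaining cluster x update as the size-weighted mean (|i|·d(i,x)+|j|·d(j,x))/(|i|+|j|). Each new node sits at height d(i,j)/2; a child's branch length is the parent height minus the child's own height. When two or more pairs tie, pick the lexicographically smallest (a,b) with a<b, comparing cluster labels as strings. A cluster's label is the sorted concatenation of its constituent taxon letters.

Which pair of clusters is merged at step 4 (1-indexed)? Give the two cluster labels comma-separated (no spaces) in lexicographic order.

1. join C+T (d=5) ⇒ CT; edges |C|=5/2, |T|=5/2
  updated: d(CT,G)=53/2, d(CT,S)=21, d(CT,W)=43, d(CT,Z)=26
2. join G+S (d=7) ⇒ GS; edges |G|=7/2, |S|=7/2
  updated: d(CT,GS)=95/4, d(GS,W)=69/2, d(GS,Z)=27
3. join CT+GS (d=95/4) ⇒ CGST; edges |CT|=75/8, |GS|=67/8
  updated: d(CGST,W)=155/4, d(CGST,Z)=53/2
4. join CGST+Z (d=53/2) ⇒ CGSTZ; edges |CGST|=11/8, |Z|=53/4
  updated: d(CGSTZ,W)=186/5
5. join CGSTZ+W (d=186/5) ⇒ CGSTWZ; edges |CGSTZ|=107/20, |W|=93/5
final tree: ((((C:5/2,T:5/2):75/8,(G:7/2,S:7/2):67/8):11/8,Z:53/4):107/20,W:93/5)
total length: 2733/40

CGST,Z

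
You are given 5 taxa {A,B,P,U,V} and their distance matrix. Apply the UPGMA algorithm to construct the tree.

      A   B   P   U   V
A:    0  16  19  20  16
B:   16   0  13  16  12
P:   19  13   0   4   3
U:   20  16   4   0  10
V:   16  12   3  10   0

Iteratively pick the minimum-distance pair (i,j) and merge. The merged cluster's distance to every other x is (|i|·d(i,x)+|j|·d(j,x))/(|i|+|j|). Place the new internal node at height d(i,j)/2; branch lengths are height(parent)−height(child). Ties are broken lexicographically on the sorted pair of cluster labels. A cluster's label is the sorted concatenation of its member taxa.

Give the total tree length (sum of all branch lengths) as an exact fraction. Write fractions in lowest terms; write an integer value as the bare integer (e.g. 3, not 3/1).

355/12

1. join P+V (d=3) ⇒ PV; edges |P|=3/2, |V|=3/2
  updated: d(A,PV)=35/2, d(B,PV)=25/2, d(PV,U)=7
2. join PV+U (d=7) ⇒ PUV; edges |PV|=2, |U|=7/2
  updated: d(A,PUV)=55/3, d(B,PUV)=41/3
3. join B+PUV (d=41/3) ⇒ BPUV; edges |B|=41/6, |PUV|=10/3
  updated: d(A,BPUV)=71/4
4. join A+BPUV (d=71/4) ⇒ ABPUV; edges |A|=71/8, |BPUV|=49/24
final tree: (A:71/8,(B:41/6,((P:3/2,V:3/2):2,U:7/2):10/3):49/24)
total length: 355/12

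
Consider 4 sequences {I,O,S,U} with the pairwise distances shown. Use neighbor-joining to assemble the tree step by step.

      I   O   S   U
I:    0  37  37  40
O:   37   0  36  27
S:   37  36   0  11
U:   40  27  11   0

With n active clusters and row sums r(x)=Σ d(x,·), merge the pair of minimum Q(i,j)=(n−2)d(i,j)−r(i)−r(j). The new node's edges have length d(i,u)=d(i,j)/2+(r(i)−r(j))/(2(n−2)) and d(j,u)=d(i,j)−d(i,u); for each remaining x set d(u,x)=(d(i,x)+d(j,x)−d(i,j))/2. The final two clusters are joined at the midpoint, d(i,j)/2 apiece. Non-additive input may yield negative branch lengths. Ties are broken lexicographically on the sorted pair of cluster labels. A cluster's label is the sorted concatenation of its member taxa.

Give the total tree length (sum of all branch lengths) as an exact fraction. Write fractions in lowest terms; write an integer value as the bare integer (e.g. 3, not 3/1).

59

1. join I+O (d=37, Q=-140) ⇒ IO; edges |I|=22, |O|=15
  updated: d(IO,S)=18, d(IO,U)=15
2. join IO+S (d=18, Q=-44) ⇒ IOS; edges |IO|=11, |S|=7
  updated: d(IOS,U)=4
3. join IOS+U (d=4) ⇒ IOSU; edges |IOS|=2, |U|=2
final tree: (((I:22,O:15):11,S:7):2,U:2)
total length: 59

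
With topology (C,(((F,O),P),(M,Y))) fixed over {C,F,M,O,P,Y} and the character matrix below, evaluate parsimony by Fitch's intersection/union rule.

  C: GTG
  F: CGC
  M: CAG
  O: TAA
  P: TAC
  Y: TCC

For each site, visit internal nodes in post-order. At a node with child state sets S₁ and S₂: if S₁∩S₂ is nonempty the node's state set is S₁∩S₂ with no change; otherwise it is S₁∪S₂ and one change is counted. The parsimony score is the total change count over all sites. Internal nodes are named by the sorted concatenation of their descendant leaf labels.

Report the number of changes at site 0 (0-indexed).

[col 0] FO: children F:{C}, O:{T} ∪→ {C,T}; cost 1
[col 0] FOP: children FO:{C,T}, P:{T} ∩→ {T}; cost 0
[col 0] MY: children M:{C}, Y:{T} ∪→ {C,T}; cost 1
[col 0] FMOPY: children FOP:{T}, MY:{C,T} ∩→ {T}; cost 0
[col 0] CFMOPY: children C:{G}, FMOPY:{T} ∪→ {G,T}; cost 1
[col 1] FO: children F:{G}, O:{A} ∪→ {A,G}; cost 1
[col 1] FOP: children FO:{A,G}, P:{A} ∩→ {A}; cost 0
[col 1] MY: children M:{A}, Y:{C} ∪→ {A,C}; cost 1
[col 1] FMOPY: children FOP:{A}, MY:{A,C} ∩→ {A}; cost 0
[col 1] CFMOPY: children C:{T}, FMOPY:{A} ∪→ {A,T}; cost 1
[col 2] FO: children F:{C}, O:{A} ∪→ {A,C}; cost 1
[col 2] FOP: children FO:{A,C}, P:{C} ∩→ {C}; cost 0
[col 2] MY: children M:{G}, Y:{C} ∪→ {C,G}; cost 1
[col 2] FMOPY: children FOP:{C}, MY:{C,G} ∩→ {C}; cost 0
[col 2] CFMOPY: children C:{G}, FMOPY:{C} ∪→ {C,G}; cost 1
per-site changes: [3, 3, 3]; total = 9

3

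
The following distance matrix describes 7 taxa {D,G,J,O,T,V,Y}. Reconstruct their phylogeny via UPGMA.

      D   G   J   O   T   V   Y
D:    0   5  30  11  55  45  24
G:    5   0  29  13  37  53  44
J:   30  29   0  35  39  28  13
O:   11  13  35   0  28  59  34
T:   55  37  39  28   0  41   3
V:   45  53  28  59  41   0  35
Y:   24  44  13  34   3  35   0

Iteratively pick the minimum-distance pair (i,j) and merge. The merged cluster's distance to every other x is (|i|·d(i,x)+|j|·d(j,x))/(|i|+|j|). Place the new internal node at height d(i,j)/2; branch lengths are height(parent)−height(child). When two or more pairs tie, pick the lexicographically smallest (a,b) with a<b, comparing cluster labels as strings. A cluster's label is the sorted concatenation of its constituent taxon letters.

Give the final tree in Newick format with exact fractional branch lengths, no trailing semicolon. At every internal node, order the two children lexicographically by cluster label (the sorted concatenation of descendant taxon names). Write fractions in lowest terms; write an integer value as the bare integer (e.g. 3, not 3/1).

(((D:5/2,G:5/2):7/2,O:6):329/24,((J:13,(T:3/2,Y:3/2):23/2):13/3,V:52/3):19/8)

1. join T+Y (d=3) ⇒ TY; edges |T|=3/2, |Y|=3/2
  updated: d(D,TY)=79/2, d(G,TY)=81/2, d(J,TY)=26, d(O,TY)=31, d(TY,V)=38
2. join D+G (d=5) ⇒ DG; edges |D|=5/2, |G|=5/2
  updated: d(DG,J)=59/2, d(DG,O)=12, d(DG,TY)=40, d(DG,V)=49
3. join DG+O (d=12) ⇒ DGO; edges |DG|=7/2, |O|=6
  updated: d(DGO,J)=94/3, d(DGO,TY)=37, d(DGO,V)=157/3
4. join J+TY (d=26) ⇒ JTY; edges |J|=13, |TY|=23/2
  updated: d(DGO,JTY)=316/9, d(JTY,V)=104/3
5. join JTY+V (d=104/3) ⇒ JTVY; edges |JTY|=13/3, |V|=52/3
  updated: d(DGO,JTVY)=473/12
6. join DGO+JTVY (d=473/12) ⇒ DGJOTVY; edges |DGO|=329/24, |JTVY|=19/8
final tree: (((D:5/2,G:5/2):7/2,O:6):329/24,((J:13,(T:3/2,Y:3/2):23/2):13/3,V:52/3):19/8)
total length: 319/4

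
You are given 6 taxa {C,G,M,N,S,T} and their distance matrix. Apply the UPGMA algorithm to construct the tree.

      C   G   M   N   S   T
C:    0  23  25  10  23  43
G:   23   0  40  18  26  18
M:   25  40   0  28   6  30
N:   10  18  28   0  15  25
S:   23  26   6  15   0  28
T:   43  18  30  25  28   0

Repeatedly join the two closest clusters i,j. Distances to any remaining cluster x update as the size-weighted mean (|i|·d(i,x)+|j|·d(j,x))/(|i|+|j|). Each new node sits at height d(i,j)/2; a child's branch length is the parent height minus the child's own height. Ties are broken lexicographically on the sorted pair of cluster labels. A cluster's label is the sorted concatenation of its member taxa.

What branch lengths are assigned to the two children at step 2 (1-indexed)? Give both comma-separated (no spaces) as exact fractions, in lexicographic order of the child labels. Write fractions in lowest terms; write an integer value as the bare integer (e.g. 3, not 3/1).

5,5

1. join M+S (d=6) ⇒ MS; edges |M|=3, |S|=3
  updated: d(C,MS)=24, d(G,MS)=33, d(MS,N)=43/2, d(MS,T)=29
2. join C+N (d=10) ⇒ CN; edges |C|=5, |N|=5
  updated: d(CN,G)=41/2, d(CN,MS)=91/4, d(CN,T)=34
3. join G+T (d=18) ⇒ GT; edges |G|=9, |T|=9
  updated: d(CN,GT)=109/4, d(GT,MS)=31
4. join CN+MS (d=91/4) ⇒ CMNS; edges |CN|=51/8, |MS|=67/8
  updated: d(CMNS,GT)=233/8
5. join CMNS+GT (d=233/8) ⇒ CGMNST; edges |CMNS|=51/16, |GT|=89/16
final tree: (((C:5,N:5):51/8,(M:3,S:3):67/8):51/16,(G:9,T:9):89/16)
total length: 115/2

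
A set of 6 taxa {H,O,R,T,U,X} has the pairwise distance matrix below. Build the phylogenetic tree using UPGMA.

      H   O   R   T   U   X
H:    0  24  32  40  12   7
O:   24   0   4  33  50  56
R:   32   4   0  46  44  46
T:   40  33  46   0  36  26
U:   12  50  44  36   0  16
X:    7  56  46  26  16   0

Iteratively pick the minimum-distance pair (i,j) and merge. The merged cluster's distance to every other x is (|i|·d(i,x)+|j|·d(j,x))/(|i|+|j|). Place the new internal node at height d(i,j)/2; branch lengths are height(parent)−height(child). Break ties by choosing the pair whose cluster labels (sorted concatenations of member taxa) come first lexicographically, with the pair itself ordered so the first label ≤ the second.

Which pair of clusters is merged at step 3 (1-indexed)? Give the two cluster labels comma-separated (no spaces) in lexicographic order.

1. join O+R (d=4) ⇒ OR; edges |O|=2, |R|=2
  updated: d(H,OR)=28, d(OR,T)=79/2, d(OR,U)=47, d(OR,X)=51
2. join H+X (d=7) ⇒ HX; edges |H|=7/2, |X|=7/2
  updated: d(HX,OR)=79/2, d(HX,T)=33, d(HX,U)=14
3. join HX+U (d=14) ⇒ HUX; edges |HX|=7/2, |U|=7
  updated: d(HUX,OR)=42, d(HUX,T)=34
4. join HUX+T (d=34) ⇒ HTUX; edges |HUX|=10, |T|=17
  updated: d(HTUX,OR)=331/8
5. join HTUX+OR (d=331/8) ⇒ HORTUX; edges |HTUX|=59/16, |OR|=299/16
final tree: ((((H:7/2,X:7/2):7/2,U:7):10,T:17):59/16,(O:2,R:2):299/16)
total length: 567/8

HX,U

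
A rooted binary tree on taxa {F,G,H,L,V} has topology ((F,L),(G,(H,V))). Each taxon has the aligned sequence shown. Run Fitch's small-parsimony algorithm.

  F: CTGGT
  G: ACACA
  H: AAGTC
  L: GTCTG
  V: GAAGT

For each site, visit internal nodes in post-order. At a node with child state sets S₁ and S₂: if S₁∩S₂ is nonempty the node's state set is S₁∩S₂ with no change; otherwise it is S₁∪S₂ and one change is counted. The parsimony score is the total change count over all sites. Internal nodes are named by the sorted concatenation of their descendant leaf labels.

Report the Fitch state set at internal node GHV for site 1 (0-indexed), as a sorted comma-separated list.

FL@0: {C} ∪ {G} = {C,G} (union, +1)
HV@0: {A} ∪ {G} = {A,G} (union, +1)
GHV@0: {A} ∩ {A,G} = {A} (intersection, +0)
FGHLV@0: {C,G} ∪ {A} = {A,C,G} (union, +1)
FL@1: {T} ∩ {T} = {T} (intersection, +0)
HV@1: {A} ∩ {A} = {A} (intersection, +0)
GHV@1: {C} ∪ {A} = {A,C} (union, +1)
FGHLV@1: {T} ∪ {A,C} = {A,C,T} (union, +1)
FL@2: {G} ∪ {C} = {C,G} (union, +1)
HV@2: {G} ∪ {A} = {A,G} (union, +1)
GHV@2: {A} ∩ {A,G} = {A} (intersection, +0)
FGHLV@2: {C,G} ∪ {A} = {A,C,G} (union, +1)
FL@3: {G} ∪ {T} = {G,T} (union, +1)
HV@3: {T} ∪ {G} = {G,T} (union, +1)
GHV@3: {C} ∪ {G,T} = {C,G,T} (union, +1)
FGHLV@3: {G,T} ∩ {C,G,T} = {G,T} (intersection, +0)
FL@4: {T} ∪ {G} = {G,T} (union, +1)
HV@4: {C} ∪ {T} = {C,T} (union, +1)
GHV@4: {A} ∪ {C,T} = {A,C,T} (union, +1)
FGHLV@4: {G,T} ∩ {A,C,T} = {T} (intersection, +0)
per-site changes: [3, 2, 3, 3, 3]; total = 14

A,C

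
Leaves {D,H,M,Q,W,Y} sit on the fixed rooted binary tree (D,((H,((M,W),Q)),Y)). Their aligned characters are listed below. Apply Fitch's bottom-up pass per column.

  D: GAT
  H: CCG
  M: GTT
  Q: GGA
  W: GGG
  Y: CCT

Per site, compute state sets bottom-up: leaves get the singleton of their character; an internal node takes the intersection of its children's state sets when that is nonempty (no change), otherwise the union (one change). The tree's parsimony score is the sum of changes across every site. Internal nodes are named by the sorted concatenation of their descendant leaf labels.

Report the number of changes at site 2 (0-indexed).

MW@0: {G} ∩ {G} = {G} (intersection, +0)
MQW@0: {G} ∩ {G} = {G} (intersection, +0)
HMQW@0: {C} ∪ {G} = {C,G} (union, +1)
HMQWY@0: {C,G} ∩ {C} = {C} (intersection, +0)
DHMQWY@0: {G} ∪ {C} = {C,G} (union, +1)
MW@1: {T} ∪ {G} = {G,T} (union, +1)
MQW@1: {G,T} ∩ {G} = {G} (intersection, +0)
HMQW@1: {C} ∪ {G} = {C,G} (union, +1)
HMQWY@1: {C,G} ∩ {C} = {C} (intersection, +0)
DHMQWY@1: {A} ∪ {C} = {A,C} (union, +1)
MW@2: {T} ∪ {G} = {G,T} (union, +1)
MQW@2: {G,T} ∪ {A} = {A,G,T} (union, +1)
HMQW@2: {G} ∩ {A,G,T} = {G} (intersection, +0)
HMQWY@2: {G} ∪ {T} = {G,T} (union, +1)
DHMQWY@2: {T} ∩ {G,T} = {T} (intersection, +0)
per-site changes: [2, 3, 3]; total = 8

3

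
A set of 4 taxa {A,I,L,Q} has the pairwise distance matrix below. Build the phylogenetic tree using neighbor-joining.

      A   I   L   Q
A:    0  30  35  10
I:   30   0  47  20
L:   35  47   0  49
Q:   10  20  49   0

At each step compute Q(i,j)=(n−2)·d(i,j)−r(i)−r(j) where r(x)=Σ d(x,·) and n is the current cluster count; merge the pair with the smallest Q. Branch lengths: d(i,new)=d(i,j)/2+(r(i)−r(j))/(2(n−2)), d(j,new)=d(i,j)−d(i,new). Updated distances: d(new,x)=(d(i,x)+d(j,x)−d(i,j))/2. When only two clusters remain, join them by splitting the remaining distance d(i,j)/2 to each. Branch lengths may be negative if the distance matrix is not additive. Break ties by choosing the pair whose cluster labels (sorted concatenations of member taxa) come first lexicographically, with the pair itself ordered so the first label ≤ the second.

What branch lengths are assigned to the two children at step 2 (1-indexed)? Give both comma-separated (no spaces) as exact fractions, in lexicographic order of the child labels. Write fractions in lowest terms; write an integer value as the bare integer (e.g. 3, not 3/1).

13/2,29/2

iteration 1: select A,L (d=35, Q=-136); attach at lengths (7/2, 63/2); label the merged cluster AL
  updated: d(AL,I)=21, d(AL,Q)=12
iteration 2: select AL,I (d=21, Q=-53); attach at lengths (13/2, 29/2); label the merged cluster AIL
  updated: d(AIL,Q)=11/2
iteration 3: select AIL,Q (d=11/2); attach at lengths (11/4, 11/4); label the merged cluster AILQ
final tree: (((A:7/2,L:63/2):13/2,I:29/2):11/4,Q:11/4)
total length: 123/2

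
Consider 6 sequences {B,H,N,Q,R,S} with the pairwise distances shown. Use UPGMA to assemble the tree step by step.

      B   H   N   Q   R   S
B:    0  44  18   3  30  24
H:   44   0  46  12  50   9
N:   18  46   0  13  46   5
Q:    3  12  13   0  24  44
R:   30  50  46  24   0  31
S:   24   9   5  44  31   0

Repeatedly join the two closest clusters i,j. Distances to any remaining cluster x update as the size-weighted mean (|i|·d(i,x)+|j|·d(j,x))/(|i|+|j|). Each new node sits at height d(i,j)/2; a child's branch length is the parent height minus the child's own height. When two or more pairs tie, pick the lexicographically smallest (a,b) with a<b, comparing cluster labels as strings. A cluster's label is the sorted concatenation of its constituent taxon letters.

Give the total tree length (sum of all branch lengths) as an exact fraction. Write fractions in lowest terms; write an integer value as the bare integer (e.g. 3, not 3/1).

1329/20

1. join B+Q (d=3) ⇒ BQ; edges |B|=3/2, |Q|=3/2
  updated: d(BQ,H)=28, d(BQ,N)=31/2, d(BQ,R)=27, d(BQ,S)=34
2. join N+S (d=5) ⇒ NS; edges |N|=5/2, |S|=5/2
  updated: d(BQ,NS)=99/4, d(H,NS)=55/2, d(NS,R)=77/2
3. join BQ+NS (d=99/4) ⇒ BNQS; edges |BQ|=87/8, |NS|=79/8
  updated: d(BNQS,H)=111/4, d(BNQS,R)=131/4
4. join BNQS+H (d=111/4) ⇒ BHNQS; edges |BNQS|=3/2, |H|=111/8
  updated: d(BHNQS,R)=181/5
5. join BHNQS+R (d=181/5) ⇒ BHNQRS; edges |BHNQS|=169/40, |R|=181/10
final tree: ((((B:3/2,Q:3/2):87/8,(N:5/2,S:5/2):79/8):3/2,H:111/8):169/40,R:181/10)
total length: 1329/20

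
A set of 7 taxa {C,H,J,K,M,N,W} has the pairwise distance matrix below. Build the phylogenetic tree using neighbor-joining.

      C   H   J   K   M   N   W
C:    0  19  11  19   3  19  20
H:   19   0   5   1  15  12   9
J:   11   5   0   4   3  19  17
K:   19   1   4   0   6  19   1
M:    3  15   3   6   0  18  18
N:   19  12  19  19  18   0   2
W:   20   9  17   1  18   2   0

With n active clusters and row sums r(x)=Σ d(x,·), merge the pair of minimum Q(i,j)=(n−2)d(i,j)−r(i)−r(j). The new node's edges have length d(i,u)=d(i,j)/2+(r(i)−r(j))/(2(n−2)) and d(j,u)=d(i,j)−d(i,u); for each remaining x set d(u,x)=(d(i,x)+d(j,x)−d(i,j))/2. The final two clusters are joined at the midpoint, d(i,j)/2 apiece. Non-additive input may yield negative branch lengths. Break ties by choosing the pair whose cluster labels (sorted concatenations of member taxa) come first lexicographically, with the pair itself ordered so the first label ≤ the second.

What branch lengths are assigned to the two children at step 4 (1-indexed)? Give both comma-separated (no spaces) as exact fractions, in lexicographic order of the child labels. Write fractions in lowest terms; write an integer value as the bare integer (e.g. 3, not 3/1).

167/32,-15/32

step 1: merge (N,W) at d=2, Q=-146; branch lengths N→16/5, W→-6/5; new cluster NW
  updated: d(C,NW)=37/2, d(H,NW)=19/2, d(J,NW)=17, d(K,NW)=9, d(M,NW)=17
step 2: merge (C,M) at d=3, Q=-205/2; branch lengths C→77/16, M→-29/16; new cluster CM
  updated: d(CM,H)=31/2, d(CM,J)=11/2, d(CM,K)=11, d(CM,NW)=65/4
step 3: merge (CM,J) at d=11/2, Q=-253/4; branch lengths CM→133/24, J→-1/24; new cluster CJM
  updated: d(CJM,H)=15/2, d(CJM,K)=19/4, d(CJM,NW)=111/8
step 4: merge (CJM,K) at d=19/4, Q=-251/8; branch lengths CJM→167/32, K→-15/32; new cluster CJKM
  updated: d(CJKM,H)=15/8, d(CJKM,NW)=145/16
step 5: merge (CJKM,H) at d=15/8, Q=-327/16; branch lengths CJKM→23/32, H→37/32; new cluster CHJKM
  updated: d(CHJKM,NW)=267/32
step 6: merge (CHJKM,NW) at d=267/32; branch lengths CHJKM→267/64, NW→267/64; new cluster CHJKMNW
final tree: (((((C:77/16,M:-29/16):133/24,J:-1/24):167/32,K:-15/32):23/32,H:37/32):267/64,(N:16/5,W:-6/5):267/64)
total length: 815/32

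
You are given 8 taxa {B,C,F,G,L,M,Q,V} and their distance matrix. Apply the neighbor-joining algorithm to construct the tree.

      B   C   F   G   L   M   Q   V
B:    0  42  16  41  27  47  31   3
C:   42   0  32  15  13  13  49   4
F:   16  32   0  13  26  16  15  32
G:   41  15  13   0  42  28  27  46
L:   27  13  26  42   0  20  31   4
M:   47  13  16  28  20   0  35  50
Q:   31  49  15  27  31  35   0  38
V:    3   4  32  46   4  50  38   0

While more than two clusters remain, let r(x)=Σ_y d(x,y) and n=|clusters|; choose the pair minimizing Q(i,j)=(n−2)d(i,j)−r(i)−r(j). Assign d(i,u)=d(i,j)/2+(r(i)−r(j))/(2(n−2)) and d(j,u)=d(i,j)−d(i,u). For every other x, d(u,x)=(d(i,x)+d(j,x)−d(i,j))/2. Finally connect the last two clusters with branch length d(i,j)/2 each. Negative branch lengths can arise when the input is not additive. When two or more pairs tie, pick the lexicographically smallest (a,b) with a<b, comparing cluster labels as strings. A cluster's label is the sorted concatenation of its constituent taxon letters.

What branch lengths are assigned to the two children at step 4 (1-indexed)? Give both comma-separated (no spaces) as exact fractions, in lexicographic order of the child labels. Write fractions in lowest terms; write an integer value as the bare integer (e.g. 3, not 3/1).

289/48,413/48

iteration 1: select B,V (d=3, Q=-366); attach at lengths (4, -1); label the merged cluster BV
  updated: d(BV,C)=43/2, d(BV,F)=45/2, d(BV,G)=42, d(BV,L)=14, d(BV,M)=47, d(BV,Q)=33
iteration 2: select BV,L (d=14, Q=-256); attach at lengths (52/5, 18/5); label the merged cluster BLV
  updated: d(BLV,C)=41/4, d(BLV,F)=69/4, d(BLV,G)=35, d(BLV,M)=53/2, d(BLV,Q)=25
iteration 3: select BLV,C (d=41/4, Q=-769/4); attach at lengths (143/32, 185/32); label the merged cluster BCLV
  updated: d(BCLV,F)=39/2, d(BCLV,G)=159/8, d(BCLV,M)=117/8, d(BCLV,Q)=255/8
iteration 4: select BCLV,M (d=117/8, Q=-1085/8); attach at lengths (289/48, 413/48); label the merged cluster BCLMV
  updated: d(BCLMV,F)=167/16, d(BCLMV,G)=133/8, d(BCLMV,Q)=209/8
iteration 5: select BCLMV,G (d=133/8, Q=-1225/16); attach at lengths (477/64, 587/64); label the merged cluster BCGLMV
  updated: d(BCGLMV,F)=109/32, d(BCGLMV,Q)=73/4
iteration 6: select BCGLMV,F (d=109/32, Q=-1173/32); attach at lengths (213/64, 5/64); label the merged cluster BCFGLMV
  updated: d(BCFGLMV,Q)=955/64
iteration 7: select BCFGLMV,Q (d=955/64); attach at lengths (955/128, 955/128); label the merged cluster BCFGLMQV
final tree: (((((((B:4,V:-1):52/5,L:18/5):143/32,C:185/32):289/48,M:413/48):477/64,G:587/64):213/64,F:5/64):955/128,Q:955/128)
total length: 4917/64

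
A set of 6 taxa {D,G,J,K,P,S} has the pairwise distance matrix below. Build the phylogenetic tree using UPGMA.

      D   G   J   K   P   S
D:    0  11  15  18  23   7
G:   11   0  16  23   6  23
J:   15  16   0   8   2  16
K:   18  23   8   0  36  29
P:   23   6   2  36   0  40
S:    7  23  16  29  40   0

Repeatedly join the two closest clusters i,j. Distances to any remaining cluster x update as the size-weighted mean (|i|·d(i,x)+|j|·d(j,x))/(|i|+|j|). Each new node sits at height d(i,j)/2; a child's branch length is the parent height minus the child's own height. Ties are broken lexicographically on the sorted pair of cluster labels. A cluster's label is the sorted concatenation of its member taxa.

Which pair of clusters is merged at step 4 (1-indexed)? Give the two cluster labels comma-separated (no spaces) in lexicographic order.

DS,GJP

step 1: merge (J,P) at d=2; branch lengths J→1, P→1; new cluster JP
  updated: d(D,JP)=19, d(G,JP)=11, d(JP,K)=22, d(JP,S)=28
step 2: merge (D,S) at d=7; branch lengths D→7/2, S→7/2; new cluster DS
  updated: d(DS,G)=17, d(DS,JP)=47/2, d(DS,K)=47/2
step 3: merge (G,JP) at d=11; branch lengths G→11/2, JP→9/2; new cluster GJP
  updated: d(DS,GJP)=64/3, d(GJP,K)=67/3
step 4: merge (DS,GJP) at d=64/3; branch lengths DS→43/6, GJP→31/6; new cluster DGJPS
  updated: d(DGJPS,K)=114/5
step 5: merge (DGJPS,K) at d=114/5; branch lengths DGJPS→11/15, K→57/5; new cluster DGJKPS
final tree: (((D:7/2,S:7/2):43/6,(G:11/2,(J:1,P:1):9/2):31/6):11/15,K:57/5)
total length: 652/15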